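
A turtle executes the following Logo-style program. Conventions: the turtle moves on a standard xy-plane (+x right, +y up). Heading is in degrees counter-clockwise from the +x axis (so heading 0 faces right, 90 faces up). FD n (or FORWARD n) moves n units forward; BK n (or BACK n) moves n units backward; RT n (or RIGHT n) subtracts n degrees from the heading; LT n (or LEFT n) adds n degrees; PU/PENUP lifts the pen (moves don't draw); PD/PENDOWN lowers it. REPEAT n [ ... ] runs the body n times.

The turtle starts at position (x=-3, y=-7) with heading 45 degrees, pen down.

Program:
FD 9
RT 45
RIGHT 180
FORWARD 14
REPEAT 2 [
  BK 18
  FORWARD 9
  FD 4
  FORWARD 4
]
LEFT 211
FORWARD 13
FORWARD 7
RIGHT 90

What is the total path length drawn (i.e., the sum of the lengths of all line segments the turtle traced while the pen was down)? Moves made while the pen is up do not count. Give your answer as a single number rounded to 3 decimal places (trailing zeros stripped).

Executing turtle program step by step:
Start: pos=(-3,-7), heading=45, pen down
FD 9: (-3,-7) -> (3.364,-0.636) [heading=45, draw]
RT 45: heading 45 -> 0
RT 180: heading 0 -> 180
FD 14: (3.364,-0.636) -> (-10.636,-0.636) [heading=180, draw]
REPEAT 2 [
  -- iteration 1/2 --
  BK 18: (-10.636,-0.636) -> (7.364,-0.636) [heading=180, draw]
  FD 9: (7.364,-0.636) -> (-1.636,-0.636) [heading=180, draw]
  FD 4: (-1.636,-0.636) -> (-5.636,-0.636) [heading=180, draw]
  FD 4: (-5.636,-0.636) -> (-9.636,-0.636) [heading=180, draw]
  -- iteration 2/2 --
  BK 18: (-9.636,-0.636) -> (8.364,-0.636) [heading=180, draw]
  FD 9: (8.364,-0.636) -> (-0.636,-0.636) [heading=180, draw]
  FD 4: (-0.636,-0.636) -> (-4.636,-0.636) [heading=180, draw]
  FD 4: (-4.636,-0.636) -> (-8.636,-0.636) [heading=180, draw]
]
LT 211: heading 180 -> 31
FD 13: (-8.636,-0.636) -> (2.507,6.059) [heading=31, draw]
FD 7: (2.507,6.059) -> (8.507,9.665) [heading=31, draw]
RT 90: heading 31 -> 301
Final: pos=(8.507,9.665), heading=301, 12 segment(s) drawn

Segment lengths:
  seg 1: (-3,-7) -> (3.364,-0.636), length = 9
  seg 2: (3.364,-0.636) -> (-10.636,-0.636), length = 14
  seg 3: (-10.636,-0.636) -> (7.364,-0.636), length = 18
  seg 4: (7.364,-0.636) -> (-1.636,-0.636), length = 9
  seg 5: (-1.636,-0.636) -> (-5.636,-0.636), length = 4
  seg 6: (-5.636,-0.636) -> (-9.636,-0.636), length = 4
  seg 7: (-9.636,-0.636) -> (8.364,-0.636), length = 18
  seg 8: (8.364,-0.636) -> (-0.636,-0.636), length = 9
  seg 9: (-0.636,-0.636) -> (-4.636,-0.636), length = 4
  seg 10: (-4.636,-0.636) -> (-8.636,-0.636), length = 4
  seg 11: (-8.636,-0.636) -> (2.507,6.059), length = 13
  seg 12: (2.507,6.059) -> (8.507,9.665), length = 7
Total = 113

Answer: 113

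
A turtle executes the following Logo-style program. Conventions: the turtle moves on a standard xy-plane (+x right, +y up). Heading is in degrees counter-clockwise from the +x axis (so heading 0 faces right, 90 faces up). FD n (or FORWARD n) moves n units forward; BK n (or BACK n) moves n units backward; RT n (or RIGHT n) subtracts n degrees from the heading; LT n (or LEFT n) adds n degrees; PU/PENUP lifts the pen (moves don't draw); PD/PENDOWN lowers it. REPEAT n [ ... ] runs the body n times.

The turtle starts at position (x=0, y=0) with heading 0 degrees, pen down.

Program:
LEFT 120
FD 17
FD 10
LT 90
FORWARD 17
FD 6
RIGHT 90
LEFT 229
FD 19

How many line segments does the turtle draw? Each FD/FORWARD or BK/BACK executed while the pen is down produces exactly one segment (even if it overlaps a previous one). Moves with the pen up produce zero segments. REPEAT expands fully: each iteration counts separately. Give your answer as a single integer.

Executing turtle program step by step:
Start: pos=(0,0), heading=0, pen down
LT 120: heading 0 -> 120
FD 17: (0,0) -> (-8.5,14.722) [heading=120, draw]
FD 10: (-8.5,14.722) -> (-13.5,23.383) [heading=120, draw]
LT 90: heading 120 -> 210
FD 17: (-13.5,23.383) -> (-28.222,14.883) [heading=210, draw]
FD 6: (-28.222,14.883) -> (-33.419,11.883) [heading=210, draw]
RT 90: heading 210 -> 120
LT 229: heading 120 -> 349
FD 19: (-33.419,11.883) -> (-14.768,8.257) [heading=349, draw]
Final: pos=(-14.768,8.257), heading=349, 5 segment(s) drawn
Segments drawn: 5

Answer: 5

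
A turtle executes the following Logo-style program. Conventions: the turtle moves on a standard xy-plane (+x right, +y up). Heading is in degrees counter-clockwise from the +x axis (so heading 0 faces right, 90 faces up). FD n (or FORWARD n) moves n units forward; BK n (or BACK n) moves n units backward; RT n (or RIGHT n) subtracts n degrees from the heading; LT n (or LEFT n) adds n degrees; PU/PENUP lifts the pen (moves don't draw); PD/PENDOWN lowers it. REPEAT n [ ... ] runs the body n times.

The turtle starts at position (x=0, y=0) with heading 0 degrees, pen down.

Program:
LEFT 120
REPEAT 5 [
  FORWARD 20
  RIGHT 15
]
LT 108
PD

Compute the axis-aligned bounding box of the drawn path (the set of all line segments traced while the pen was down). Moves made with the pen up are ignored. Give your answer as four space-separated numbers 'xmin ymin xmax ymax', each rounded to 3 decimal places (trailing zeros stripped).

Executing turtle program step by step:
Start: pos=(0,0), heading=0, pen down
LT 120: heading 0 -> 120
REPEAT 5 [
  -- iteration 1/5 --
  FD 20: (0,0) -> (-10,17.321) [heading=120, draw]
  RT 15: heading 120 -> 105
  -- iteration 2/5 --
  FD 20: (-10,17.321) -> (-15.176,36.639) [heading=105, draw]
  RT 15: heading 105 -> 90
  -- iteration 3/5 --
  FD 20: (-15.176,36.639) -> (-15.176,56.639) [heading=90, draw]
  RT 15: heading 90 -> 75
  -- iteration 4/5 --
  FD 20: (-15.176,56.639) -> (-10,75.958) [heading=75, draw]
  RT 15: heading 75 -> 60
  -- iteration 5/5 --
  FD 20: (-10,75.958) -> (0,93.278) [heading=60, draw]
  RT 15: heading 60 -> 45
]
LT 108: heading 45 -> 153
PD: pen down
Final: pos=(0,93.278), heading=153, 5 segment(s) drawn

Segment endpoints: x in {-15.176, -15.176, -10, 0, 0}, y in {0, 17.321, 36.639, 56.639, 75.958, 93.278}
xmin=-15.176, ymin=0, xmax=0, ymax=93.278

Answer: -15.176 0 0 93.278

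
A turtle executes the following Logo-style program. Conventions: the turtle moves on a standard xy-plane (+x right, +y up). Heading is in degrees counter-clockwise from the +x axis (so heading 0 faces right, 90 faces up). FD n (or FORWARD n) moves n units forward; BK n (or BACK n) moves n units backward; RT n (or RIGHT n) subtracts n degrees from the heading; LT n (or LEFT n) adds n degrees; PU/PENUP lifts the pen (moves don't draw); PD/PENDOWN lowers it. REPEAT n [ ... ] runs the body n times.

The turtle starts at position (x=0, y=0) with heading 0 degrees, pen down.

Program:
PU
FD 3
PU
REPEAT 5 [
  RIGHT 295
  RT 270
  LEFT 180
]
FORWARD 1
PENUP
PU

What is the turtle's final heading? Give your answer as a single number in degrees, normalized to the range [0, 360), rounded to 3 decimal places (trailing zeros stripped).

Executing turtle program step by step:
Start: pos=(0,0), heading=0, pen down
PU: pen up
FD 3: (0,0) -> (3,0) [heading=0, move]
PU: pen up
REPEAT 5 [
  -- iteration 1/5 --
  RT 295: heading 0 -> 65
  RT 270: heading 65 -> 155
  LT 180: heading 155 -> 335
  -- iteration 2/5 --
  RT 295: heading 335 -> 40
  RT 270: heading 40 -> 130
  LT 180: heading 130 -> 310
  -- iteration 3/5 --
  RT 295: heading 310 -> 15
  RT 270: heading 15 -> 105
  LT 180: heading 105 -> 285
  -- iteration 4/5 --
  RT 295: heading 285 -> 350
  RT 270: heading 350 -> 80
  LT 180: heading 80 -> 260
  -- iteration 5/5 --
  RT 295: heading 260 -> 325
  RT 270: heading 325 -> 55
  LT 180: heading 55 -> 235
]
FD 1: (3,0) -> (2.426,-0.819) [heading=235, move]
PU: pen up
PU: pen up
Final: pos=(2.426,-0.819), heading=235, 0 segment(s) drawn

Answer: 235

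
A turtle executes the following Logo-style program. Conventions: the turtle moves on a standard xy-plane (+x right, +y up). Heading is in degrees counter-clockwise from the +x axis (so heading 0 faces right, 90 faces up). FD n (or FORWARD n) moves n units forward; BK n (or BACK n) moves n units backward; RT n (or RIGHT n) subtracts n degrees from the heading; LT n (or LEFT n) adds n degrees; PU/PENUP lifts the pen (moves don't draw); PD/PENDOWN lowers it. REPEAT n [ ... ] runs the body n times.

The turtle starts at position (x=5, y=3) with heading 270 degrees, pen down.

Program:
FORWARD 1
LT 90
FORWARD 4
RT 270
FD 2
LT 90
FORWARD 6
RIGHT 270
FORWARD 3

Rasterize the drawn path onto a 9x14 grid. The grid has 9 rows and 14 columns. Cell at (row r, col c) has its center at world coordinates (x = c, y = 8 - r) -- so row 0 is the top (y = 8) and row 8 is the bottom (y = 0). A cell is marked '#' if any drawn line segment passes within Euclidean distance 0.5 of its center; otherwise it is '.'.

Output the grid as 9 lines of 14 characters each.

Segment 0: (5,3) -> (5,2)
Segment 1: (5,2) -> (9,2)
Segment 2: (9,2) -> (9,4)
Segment 3: (9,4) -> (3,4)
Segment 4: (3,4) -> (3,1)

Answer: ..............
..............
..............
..............
...#######....
...#.#...#....
...#.#####....
...#..........
..............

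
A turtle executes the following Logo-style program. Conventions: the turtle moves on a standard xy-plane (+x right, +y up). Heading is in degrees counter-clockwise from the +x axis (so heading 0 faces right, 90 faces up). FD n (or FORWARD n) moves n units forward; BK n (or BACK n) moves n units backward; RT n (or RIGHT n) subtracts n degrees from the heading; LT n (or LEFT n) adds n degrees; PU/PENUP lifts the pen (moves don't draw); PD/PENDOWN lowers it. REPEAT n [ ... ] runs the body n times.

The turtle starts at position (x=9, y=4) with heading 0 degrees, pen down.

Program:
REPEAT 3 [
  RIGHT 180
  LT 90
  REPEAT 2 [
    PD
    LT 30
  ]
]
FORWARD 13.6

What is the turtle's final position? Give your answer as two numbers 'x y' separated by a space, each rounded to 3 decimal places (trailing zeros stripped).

Answer: 9 -9.6

Derivation:
Executing turtle program step by step:
Start: pos=(9,4), heading=0, pen down
REPEAT 3 [
  -- iteration 1/3 --
  RT 180: heading 0 -> 180
  LT 90: heading 180 -> 270
  REPEAT 2 [
    -- iteration 1/2 --
    PD: pen down
    LT 30: heading 270 -> 300
    -- iteration 2/2 --
    PD: pen down
    LT 30: heading 300 -> 330
  ]
  -- iteration 2/3 --
  RT 180: heading 330 -> 150
  LT 90: heading 150 -> 240
  REPEAT 2 [
    -- iteration 1/2 --
    PD: pen down
    LT 30: heading 240 -> 270
    -- iteration 2/2 --
    PD: pen down
    LT 30: heading 270 -> 300
  ]
  -- iteration 3/3 --
  RT 180: heading 300 -> 120
  LT 90: heading 120 -> 210
  REPEAT 2 [
    -- iteration 1/2 --
    PD: pen down
    LT 30: heading 210 -> 240
    -- iteration 2/2 --
    PD: pen down
    LT 30: heading 240 -> 270
  ]
]
FD 13.6: (9,4) -> (9,-9.6) [heading=270, draw]
Final: pos=(9,-9.6), heading=270, 1 segment(s) drawn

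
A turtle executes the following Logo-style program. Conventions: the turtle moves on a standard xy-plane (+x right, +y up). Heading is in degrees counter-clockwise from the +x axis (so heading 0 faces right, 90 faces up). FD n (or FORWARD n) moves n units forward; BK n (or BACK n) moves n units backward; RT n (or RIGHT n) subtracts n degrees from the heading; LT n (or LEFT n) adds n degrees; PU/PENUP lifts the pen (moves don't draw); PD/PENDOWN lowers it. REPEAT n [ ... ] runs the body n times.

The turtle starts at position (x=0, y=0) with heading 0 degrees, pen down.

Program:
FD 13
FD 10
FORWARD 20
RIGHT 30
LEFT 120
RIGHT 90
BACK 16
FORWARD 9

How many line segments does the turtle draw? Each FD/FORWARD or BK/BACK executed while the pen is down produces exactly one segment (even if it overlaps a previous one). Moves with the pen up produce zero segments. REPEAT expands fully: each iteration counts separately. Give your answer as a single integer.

Answer: 5

Derivation:
Executing turtle program step by step:
Start: pos=(0,0), heading=0, pen down
FD 13: (0,0) -> (13,0) [heading=0, draw]
FD 10: (13,0) -> (23,0) [heading=0, draw]
FD 20: (23,0) -> (43,0) [heading=0, draw]
RT 30: heading 0 -> 330
LT 120: heading 330 -> 90
RT 90: heading 90 -> 0
BK 16: (43,0) -> (27,0) [heading=0, draw]
FD 9: (27,0) -> (36,0) [heading=0, draw]
Final: pos=(36,0), heading=0, 5 segment(s) drawn
Segments drawn: 5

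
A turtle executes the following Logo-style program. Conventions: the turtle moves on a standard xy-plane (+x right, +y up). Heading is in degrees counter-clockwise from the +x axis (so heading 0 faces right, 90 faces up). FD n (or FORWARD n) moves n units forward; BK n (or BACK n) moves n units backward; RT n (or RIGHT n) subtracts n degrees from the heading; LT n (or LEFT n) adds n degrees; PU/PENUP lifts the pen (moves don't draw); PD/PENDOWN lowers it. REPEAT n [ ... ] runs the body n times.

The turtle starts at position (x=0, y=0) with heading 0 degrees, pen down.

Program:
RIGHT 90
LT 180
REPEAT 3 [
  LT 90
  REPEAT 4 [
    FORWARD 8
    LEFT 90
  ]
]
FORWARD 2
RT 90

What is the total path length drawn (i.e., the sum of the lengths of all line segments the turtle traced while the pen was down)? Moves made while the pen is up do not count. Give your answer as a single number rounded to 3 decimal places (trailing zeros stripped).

Answer: 98

Derivation:
Executing turtle program step by step:
Start: pos=(0,0), heading=0, pen down
RT 90: heading 0 -> 270
LT 180: heading 270 -> 90
REPEAT 3 [
  -- iteration 1/3 --
  LT 90: heading 90 -> 180
  REPEAT 4 [
    -- iteration 1/4 --
    FD 8: (0,0) -> (-8,0) [heading=180, draw]
    LT 90: heading 180 -> 270
    -- iteration 2/4 --
    FD 8: (-8,0) -> (-8,-8) [heading=270, draw]
    LT 90: heading 270 -> 0
    -- iteration 3/4 --
    FD 8: (-8,-8) -> (0,-8) [heading=0, draw]
    LT 90: heading 0 -> 90
    -- iteration 4/4 --
    FD 8: (0,-8) -> (0,0) [heading=90, draw]
    LT 90: heading 90 -> 180
  ]
  -- iteration 2/3 --
  LT 90: heading 180 -> 270
  REPEAT 4 [
    -- iteration 1/4 --
    FD 8: (0,0) -> (0,-8) [heading=270, draw]
    LT 90: heading 270 -> 0
    -- iteration 2/4 --
    FD 8: (0,-8) -> (8,-8) [heading=0, draw]
    LT 90: heading 0 -> 90
    -- iteration 3/4 --
    FD 8: (8,-8) -> (8,0) [heading=90, draw]
    LT 90: heading 90 -> 180
    -- iteration 4/4 --
    FD 8: (8,0) -> (0,0) [heading=180, draw]
    LT 90: heading 180 -> 270
  ]
  -- iteration 3/3 --
  LT 90: heading 270 -> 0
  REPEAT 4 [
    -- iteration 1/4 --
    FD 8: (0,0) -> (8,0) [heading=0, draw]
    LT 90: heading 0 -> 90
    -- iteration 2/4 --
    FD 8: (8,0) -> (8,8) [heading=90, draw]
    LT 90: heading 90 -> 180
    -- iteration 3/4 --
    FD 8: (8,8) -> (0,8) [heading=180, draw]
    LT 90: heading 180 -> 270
    -- iteration 4/4 --
    FD 8: (0,8) -> (0,0) [heading=270, draw]
    LT 90: heading 270 -> 0
  ]
]
FD 2: (0,0) -> (2,0) [heading=0, draw]
RT 90: heading 0 -> 270
Final: pos=(2,0), heading=270, 13 segment(s) drawn

Segment lengths:
  seg 1: (0,0) -> (-8,0), length = 8
  seg 2: (-8,0) -> (-8,-8), length = 8
  seg 3: (-8,-8) -> (0,-8), length = 8
  seg 4: (0,-8) -> (0,0), length = 8
  seg 5: (0,0) -> (0,-8), length = 8
  seg 6: (0,-8) -> (8,-8), length = 8
  seg 7: (8,-8) -> (8,0), length = 8
  seg 8: (8,0) -> (0,0), length = 8
  seg 9: (0,0) -> (8,0), length = 8
  seg 10: (8,0) -> (8,8), length = 8
  seg 11: (8,8) -> (0,8), length = 8
  seg 12: (0,8) -> (0,0), length = 8
  seg 13: (0,0) -> (2,0), length = 2
Total = 98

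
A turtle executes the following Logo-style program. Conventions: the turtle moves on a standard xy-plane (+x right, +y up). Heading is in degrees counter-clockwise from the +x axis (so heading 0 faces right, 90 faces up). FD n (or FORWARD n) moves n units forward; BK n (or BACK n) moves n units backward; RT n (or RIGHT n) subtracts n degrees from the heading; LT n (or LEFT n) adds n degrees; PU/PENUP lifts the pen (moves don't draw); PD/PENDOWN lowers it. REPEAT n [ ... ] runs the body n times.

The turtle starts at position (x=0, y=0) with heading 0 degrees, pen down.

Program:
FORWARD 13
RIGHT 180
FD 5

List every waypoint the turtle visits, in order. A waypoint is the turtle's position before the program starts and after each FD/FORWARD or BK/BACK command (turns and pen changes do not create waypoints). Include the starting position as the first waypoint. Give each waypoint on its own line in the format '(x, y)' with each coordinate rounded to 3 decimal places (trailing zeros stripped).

Executing turtle program step by step:
Start: pos=(0,0), heading=0, pen down
FD 13: (0,0) -> (13,0) [heading=0, draw]
RT 180: heading 0 -> 180
FD 5: (13,0) -> (8,0) [heading=180, draw]
Final: pos=(8,0), heading=180, 2 segment(s) drawn
Waypoints (3 total):
(0, 0)
(13, 0)
(8, 0)

Answer: (0, 0)
(13, 0)
(8, 0)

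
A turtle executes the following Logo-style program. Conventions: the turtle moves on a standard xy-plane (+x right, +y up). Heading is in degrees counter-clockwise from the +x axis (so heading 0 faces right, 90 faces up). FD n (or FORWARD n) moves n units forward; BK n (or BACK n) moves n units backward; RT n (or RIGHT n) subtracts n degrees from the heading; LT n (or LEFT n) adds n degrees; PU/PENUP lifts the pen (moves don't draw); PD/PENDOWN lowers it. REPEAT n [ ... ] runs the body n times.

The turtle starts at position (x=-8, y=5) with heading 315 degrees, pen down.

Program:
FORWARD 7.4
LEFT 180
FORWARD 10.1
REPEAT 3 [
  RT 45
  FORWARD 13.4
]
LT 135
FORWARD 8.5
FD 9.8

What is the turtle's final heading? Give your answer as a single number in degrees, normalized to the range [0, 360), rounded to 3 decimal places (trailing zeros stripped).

Executing turtle program step by step:
Start: pos=(-8,5), heading=315, pen down
FD 7.4: (-8,5) -> (-2.767,-0.233) [heading=315, draw]
LT 180: heading 315 -> 135
FD 10.1: (-2.767,-0.233) -> (-9.909,6.909) [heading=135, draw]
REPEAT 3 [
  -- iteration 1/3 --
  RT 45: heading 135 -> 90
  FD 13.4: (-9.909,6.909) -> (-9.909,20.309) [heading=90, draw]
  -- iteration 2/3 --
  RT 45: heading 90 -> 45
  FD 13.4: (-9.909,20.309) -> (-0.434,29.784) [heading=45, draw]
  -- iteration 3/3 --
  RT 45: heading 45 -> 0
  FD 13.4: (-0.434,29.784) -> (12.966,29.784) [heading=0, draw]
]
LT 135: heading 0 -> 135
FD 8.5: (12.966,29.784) -> (6.956,35.795) [heading=135, draw]
FD 9.8: (6.956,35.795) -> (0.026,42.724) [heading=135, draw]
Final: pos=(0.026,42.724), heading=135, 7 segment(s) drawn

Answer: 135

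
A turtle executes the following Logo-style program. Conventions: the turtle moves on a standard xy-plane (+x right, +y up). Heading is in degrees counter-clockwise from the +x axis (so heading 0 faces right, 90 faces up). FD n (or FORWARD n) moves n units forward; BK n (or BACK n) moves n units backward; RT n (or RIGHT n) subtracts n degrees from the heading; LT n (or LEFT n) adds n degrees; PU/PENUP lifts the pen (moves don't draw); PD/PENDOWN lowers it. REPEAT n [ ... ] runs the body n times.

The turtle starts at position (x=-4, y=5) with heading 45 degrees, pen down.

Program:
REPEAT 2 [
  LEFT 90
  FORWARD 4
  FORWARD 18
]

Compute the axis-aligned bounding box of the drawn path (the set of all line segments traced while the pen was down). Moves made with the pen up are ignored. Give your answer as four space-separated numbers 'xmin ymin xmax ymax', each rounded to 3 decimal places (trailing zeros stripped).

Answer: -35.113 5 -4 20.556

Derivation:
Executing turtle program step by step:
Start: pos=(-4,5), heading=45, pen down
REPEAT 2 [
  -- iteration 1/2 --
  LT 90: heading 45 -> 135
  FD 4: (-4,5) -> (-6.828,7.828) [heading=135, draw]
  FD 18: (-6.828,7.828) -> (-19.556,20.556) [heading=135, draw]
  -- iteration 2/2 --
  LT 90: heading 135 -> 225
  FD 4: (-19.556,20.556) -> (-22.385,17.728) [heading=225, draw]
  FD 18: (-22.385,17.728) -> (-35.113,5) [heading=225, draw]
]
Final: pos=(-35.113,5), heading=225, 4 segment(s) drawn

Segment endpoints: x in {-35.113, -22.385, -19.556, -6.828, -4}, y in {5, 5, 7.828, 17.728, 20.556}
xmin=-35.113, ymin=5, xmax=-4, ymax=20.556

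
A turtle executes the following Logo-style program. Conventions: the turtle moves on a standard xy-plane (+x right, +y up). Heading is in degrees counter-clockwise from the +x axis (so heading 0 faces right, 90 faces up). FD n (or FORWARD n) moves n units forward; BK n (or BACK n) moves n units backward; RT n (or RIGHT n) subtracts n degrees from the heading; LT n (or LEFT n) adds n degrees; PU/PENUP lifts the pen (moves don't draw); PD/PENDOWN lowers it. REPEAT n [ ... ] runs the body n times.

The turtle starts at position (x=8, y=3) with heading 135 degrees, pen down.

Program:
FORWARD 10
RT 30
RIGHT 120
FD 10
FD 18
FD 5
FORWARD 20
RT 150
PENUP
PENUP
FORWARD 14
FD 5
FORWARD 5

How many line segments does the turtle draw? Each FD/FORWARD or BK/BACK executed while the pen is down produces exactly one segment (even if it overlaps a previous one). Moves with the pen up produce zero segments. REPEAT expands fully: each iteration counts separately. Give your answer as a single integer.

Executing turtle program step by step:
Start: pos=(8,3), heading=135, pen down
FD 10: (8,3) -> (0.929,10.071) [heading=135, draw]
RT 30: heading 135 -> 105
RT 120: heading 105 -> 345
FD 10: (0.929,10.071) -> (10.588,7.483) [heading=345, draw]
FD 18: (10.588,7.483) -> (27.975,2.824) [heading=345, draw]
FD 5: (27.975,2.824) -> (32.804,1.53) [heading=345, draw]
FD 20: (32.804,1.53) -> (52.123,-3.646) [heading=345, draw]
RT 150: heading 345 -> 195
PU: pen up
PU: pen up
FD 14: (52.123,-3.646) -> (38.6,-7.27) [heading=195, move]
FD 5: (38.6,-7.27) -> (33.77,-8.564) [heading=195, move]
FD 5: (33.77,-8.564) -> (28.941,-9.858) [heading=195, move]
Final: pos=(28.941,-9.858), heading=195, 5 segment(s) drawn
Segments drawn: 5

Answer: 5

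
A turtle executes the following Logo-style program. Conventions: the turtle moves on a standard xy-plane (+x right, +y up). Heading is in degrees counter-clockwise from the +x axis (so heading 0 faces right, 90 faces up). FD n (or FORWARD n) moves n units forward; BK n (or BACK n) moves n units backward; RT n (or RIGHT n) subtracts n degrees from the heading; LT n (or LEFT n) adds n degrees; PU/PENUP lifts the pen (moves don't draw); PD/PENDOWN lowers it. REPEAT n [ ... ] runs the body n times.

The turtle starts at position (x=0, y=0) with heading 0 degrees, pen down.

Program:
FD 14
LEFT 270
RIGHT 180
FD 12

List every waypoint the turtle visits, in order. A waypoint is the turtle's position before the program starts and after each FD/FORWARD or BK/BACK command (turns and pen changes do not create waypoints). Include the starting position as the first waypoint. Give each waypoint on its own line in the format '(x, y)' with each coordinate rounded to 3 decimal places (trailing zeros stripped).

Answer: (0, 0)
(14, 0)
(14, 12)

Derivation:
Executing turtle program step by step:
Start: pos=(0,0), heading=0, pen down
FD 14: (0,0) -> (14,0) [heading=0, draw]
LT 270: heading 0 -> 270
RT 180: heading 270 -> 90
FD 12: (14,0) -> (14,12) [heading=90, draw]
Final: pos=(14,12), heading=90, 2 segment(s) drawn
Waypoints (3 total):
(0, 0)
(14, 0)
(14, 12)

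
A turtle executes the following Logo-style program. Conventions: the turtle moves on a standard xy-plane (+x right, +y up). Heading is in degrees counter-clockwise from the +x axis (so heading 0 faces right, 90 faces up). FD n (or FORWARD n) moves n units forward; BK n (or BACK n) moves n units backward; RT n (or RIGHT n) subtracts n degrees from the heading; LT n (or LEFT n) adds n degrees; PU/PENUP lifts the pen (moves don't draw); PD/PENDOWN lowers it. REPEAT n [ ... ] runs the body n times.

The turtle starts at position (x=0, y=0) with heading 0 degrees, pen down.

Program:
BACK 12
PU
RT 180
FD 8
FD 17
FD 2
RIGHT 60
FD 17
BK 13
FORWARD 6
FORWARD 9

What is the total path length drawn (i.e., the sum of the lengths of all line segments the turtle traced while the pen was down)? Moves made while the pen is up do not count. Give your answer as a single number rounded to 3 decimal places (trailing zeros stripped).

Executing turtle program step by step:
Start: pos=(0,0), heading=0, pen down
BK 12: (0,0) -> (-12,0) [heading=0, draw]
PU: pen up
RT 180: heading 0 -> 180
FD 8: (-12,0) -> (-20,0) [heading=180, move]
FD 17: (-20,0) -> (-37,0) [heading=180, move]
FD 2: (-37,0) -> (-39,0) [heading=180, move]
RT 60: heading 180 -> 120
FD 17: (-39,0) -> (-47.5,14.722) [heading=120, move]
BK 13: (-47.5,14.722) -> (-41,3.464) [heading=120, move]
FD 6: (-41,3.464) -> (-44,8.66) [heading=120, move]
FD 9: (-44,8.66) -> (-48.5,16.454) [heading=120, move]
Final: pos=(-48.5,16.454), heading=120, 1 segment(s) drawn

Segment lengths:
  seg 1: (0,0) -> (-12,0), length = 12
Total = 12

Answer: 12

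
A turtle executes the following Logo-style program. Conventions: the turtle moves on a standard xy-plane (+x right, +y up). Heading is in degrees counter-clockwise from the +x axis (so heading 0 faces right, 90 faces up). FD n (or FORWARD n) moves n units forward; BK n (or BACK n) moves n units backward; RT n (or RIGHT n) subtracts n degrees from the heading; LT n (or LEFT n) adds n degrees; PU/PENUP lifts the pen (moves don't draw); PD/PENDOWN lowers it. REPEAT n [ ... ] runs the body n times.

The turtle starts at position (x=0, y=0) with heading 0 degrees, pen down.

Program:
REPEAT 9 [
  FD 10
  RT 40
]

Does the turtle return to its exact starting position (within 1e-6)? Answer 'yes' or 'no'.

Executing turtle program step by step:
Start: pos=(0,0), heading=0, pen down
REPEAT 9 [
  -- iteration 1/9 --
  FD 10: (0,0) -> (10,0) [heading=0, draw]
  RT 40: heading 0 -> 320
  -- iteration 2/9 --
  FD 10: (10,0) -> (17.66,-6.428) [heading=320, draw]
  RT 40: heading 320 -> 280
  -- iteration 3/9 --
  FD 10: (17.66,-6.428) -> (19.397,-16.276) [heading=280, draw]
  RT 40: heading 280 -> 240
  -- iteration 4/9 --
  FD 10: (19.397,-16.276) -> (14.397,-24.936) [heading=240, draw]
  RT 40: heading 240 -> 200
  -- iteration 5/9 --
  FD 10: (14.397,-24.936) -> (5,-28.356) [heading=200, draw]
  RT 40: heading 200 -> 160
  -- iteration 6/9 --
  FD 10: (5,-28.356) -> (-4.397,-24.936) [heading=160, draw]
  RT 40: heading 160 -> 120
  -- iteration 7/9 --
  FD 10: (-4.397,-24.936) -> (-9.397,-16.276) [heading=120, draw]
  RT 40: heading 120 -> 80
  -- iteration 8/9 --
  FD 10: (-9.397,-16.276) -> (-7.66,-6.428) [heading=80, draw]
  RT 40: heading 80 -> 40
  -- iteration 9/9 --
  FD 10: (-7.66,-6.428) -> (0,0) [heading=40, draw]
  RT 40: heading 40 -> 0
]
Final: pos=(0,0), heading=0, 9 segment(s) drawn

Start position: (0, 0)
Final position: (0, 0)
Distance = 0; < 1e-6 -> CLOSED

Answer: yes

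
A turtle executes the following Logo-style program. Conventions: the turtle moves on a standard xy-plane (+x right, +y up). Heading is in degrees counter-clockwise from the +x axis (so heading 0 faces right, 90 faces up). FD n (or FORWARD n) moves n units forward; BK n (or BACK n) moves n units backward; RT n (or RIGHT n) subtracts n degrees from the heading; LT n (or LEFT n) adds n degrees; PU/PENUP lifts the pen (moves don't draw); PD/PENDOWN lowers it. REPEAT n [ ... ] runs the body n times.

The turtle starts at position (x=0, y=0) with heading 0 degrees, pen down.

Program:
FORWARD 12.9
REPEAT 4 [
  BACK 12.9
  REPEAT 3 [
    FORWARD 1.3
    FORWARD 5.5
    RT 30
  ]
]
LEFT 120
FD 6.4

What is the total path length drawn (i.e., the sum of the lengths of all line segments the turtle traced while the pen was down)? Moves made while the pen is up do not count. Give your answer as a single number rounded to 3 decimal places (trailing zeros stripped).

Answer: 152.5

Derivation:
Executing turtle program step by step:
Start: pos=(0,0), heading=0, pen down
FD 12.9: (0,0) -> (12.9,0) [heading=0, draw]
REPEAT 4 [
  -- iteration 1/4 --
  BK 12.9: (12.9,0) -> (0,0) [heading=0, draw]
  REPEAT 3 [
    -- iteration 1/3 --
    FD 1.3: (0,0) -> (1.3,0) [heading=0, draw]
    FD 5.5: (1.3,0) -> (6.8,0) [heading=0, draw]
    RT 30: heading 0 -> 330
    -- iteration 2/3 --
    FD 1.3: (6.8,0) -> (7.926,-0.65) [heading=330, draw]
    FD 5.5: (7.926,-0.65) -> (12.689,-3.4) [heading=330, draw]
    RT 30: heading 330 -> 300
    -- iteration 3/3 --
    FD 1.3: (12.689,-3.4) -> (13.339,-4.526) [heading=300, draw]
    FD 5.5: (13.339,-4.526) -> (16.089,-9.289) [heading=300, draw]
    RT 30: heading 300 -> 270
  ]
  -- iteration 2/4 --
  BK 12.9: (16.089,-9.289) -> (16.089,3.611) [heading=270, draw]
  REPEAT 3 [
    -- iteration 1/3 --
    FD 1.3: (16.089,3.611) -> (16.089,2.311) [heading=270, draw]
    FD 5.5: (16.089,2.311) -> (16.089,-3.189) [heading=270, draw]
    RT 30: heading 270 -> 240
    -- iteration 2/3 --
    FD 1.3: (16.089,-3.189) -> (15.439,-4.315) [heading=240, draw]
    FD 5.5: (15.439,-4.315) -> (12.689,-9.078) [heading=240, draw]
    RT 30: heading 240 -> 210
    -- iteration 3/3 --
    FD 1.3: (12.689,-9.078) -> (11.563,-9.728) [heading=210, draw]
    FD 5.5: (11.563,-9.728) -> (6.8,-12.478) [heading=210, draw]
    RT 30: heading 210 -> 180
  ]
  -- iteration 3/4 --
  BK 12.9: (6.8,-12.478) -> (19.7,-12.478) [heading=180, draw]
  REPEAT 3 [
    -- iteration 1/3 --
    FD 1.3: (19.7,-12.478) -> (18.4,-12.478) [heading=180, draw]
    FD 5.5: (18.4,-12.478) -> (12.9,-12.478) [heading=180, draw]
    RT 30: heading 180 -> 150
    -- iteration 2/3 --
    FD 1.3: (12.9,-12.478) -> (11.774,-11.828) [heading=150, draw]
    FD 5.5: (11.774,-11.828) -> (7.011,-9.078) [heading=150, draw]
    RT 30: heading 150 -> 120
    -- iteration 3/3 --
    FD 1.3: (7.011,-9.078) -> (6.361,-7.952) [heading=120, draw]
    FD 5.5: (6.361,-7.952) -> (3.611,-3.189) [heading=120, draw]
    RT 30: heading 120 -> 90
  ]
  -- iteration 4/4 --
  BK 12.9: (3.611,-3.189) -> (3.611,-16.089) [heading=90, draw]
  REPEAT 3 [
    -- iteration 1/3 --
    FD 1.3: (3.611,-16.089) -> (3.611,-14.789) [heading=90, draw]
    FD 5.5: (3.611,-14.789) -> (3.611,-9.289) [heading=90, draw]
    RT 30: heading 90 -> 60
    -- iteration 2/3 --
    FD 1.3: (3.611,-9.289) -> (4.261,-8.163) [heading=60, draw]
    FD 5.5: (4.261,-8.163) -> (7.011,-3.4) [heading=60, draw]
    RT 30: heading 60 -> 30
    -- iteration 3/3 --
    FD 1.3: (7.011,-3.4) -> (8.137,-2.75) [heading=30, draw]
    FD 5.5: (8.137,-2.75) -> (12.9,0) [heading=30, draw]
    RT 30: heading 30 -> 0
  ]
]
LT 120: heading 0 -> 120
FD 6.4: (12.9,0) -> (9.7,5.543) [heading=120, draw]
Final: pos=(9.7,5.543), heading=120, 30 segment(s) drawn

Segment lengths:
  seg 1: (0,0) -> (12.9,0), length = 12.9
  seg 2: (12.9,0) -> (0,0), length = 12.9
  seg 3: (0,0) -> (1.3,0), length = 1.3
  seg 4: (1.3,0) -> (6.8,0), length = 5.5
  seg 5: (6.8,0) -> (7.926,-0.65), length = 1.3
  seg 6: (7.926,-0.65) -> (12.689,-3.4), length = 5.5
  seg 7: (12.689,-3.4) -> (13.339,-4.526), length = 1.3
  seg 8: (13.339,-4.526) -> (16.089,-9.289), length = 5.5
  seg 9: (16.089,-9.289) -> (16.089,3.611), length = 12.9
  seg 10: (16.089,3.611) -> (16.089,2.311), length = 1.3
  seg 11: (16.089,2.311) -> (16.089,-3.189), length = 5.5
  seg 12: (16.089,-3.189) -> (15.439,-4.315), length = 1.3
  seg 13: (15.439,-4.315) -> (12.689,-9.078), length = 5.5
  seg 14: (12.689,-9.078) -> (11.563,-9.728), length = 1.3
  seg 15: (11.563,-9.728) -> (6.8,-12.478), length = 5.5
  seg 16: (6.8,-12.478) -> (19.7,-12.478), length = 12.9
  seg 17: (19.7,-12.478) -> (18.4,-12.478), length = 1.3
  seg 18: (18.4,-12.478) -> (12.9,-12.478), length = 5.5
  seg 19: (12.9,-12.478) -> (11.774,-11.828), length = 1.3
  seg 20: (11.774,-11.828) -> (7.011,-9.078), length = 5.5
  seg 21: (7.011,-9.078) -> (6.361,-7.952), length = 1.3
  seg 22: (6.361,-7.952) -> (3.611,-3.189), length = 5.5
  seg 23: (3.611,-3.189) -> (3.611,-16.089), length = 12.9
  seg 24: (3.611,-16.089) -> (3.611,-14.789), length = 1.3
  seg 25: (3.611,-14.789) -> (3.611,-9.289), length = 5.5
  seg 26: (3.611,-9.289) -> (4.261,-8.163), length = 1.3
  seg 27: (4.261,-8.163) -> (7.011,-3.4), length = 5.5
  seg 28: (7.011,-3.4) -> (8.137,-2.75), length = 1.3
  seg 29: (8.137,-2.75) -> (12.9,0), length = 5.5
  seg 30: (12.9,0) -> (9.7,5.543), length = 6.4
Total = 152.5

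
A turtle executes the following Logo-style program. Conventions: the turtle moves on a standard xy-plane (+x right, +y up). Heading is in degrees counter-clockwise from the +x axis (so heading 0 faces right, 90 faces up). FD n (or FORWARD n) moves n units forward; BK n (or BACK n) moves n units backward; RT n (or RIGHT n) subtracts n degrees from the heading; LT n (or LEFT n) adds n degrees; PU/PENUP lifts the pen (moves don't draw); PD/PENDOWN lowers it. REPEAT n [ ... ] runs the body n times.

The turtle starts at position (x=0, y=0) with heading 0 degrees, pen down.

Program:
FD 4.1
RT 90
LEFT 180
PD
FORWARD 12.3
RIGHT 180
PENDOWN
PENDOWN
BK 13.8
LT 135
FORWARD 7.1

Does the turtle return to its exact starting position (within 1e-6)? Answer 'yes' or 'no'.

Executing turtle program step by step:
Start: pos=(0,0), heading=0, pen down
FD 4.1: (0,0) -> (4.1,0) [heading=0, draw]
RT 90: heading 0 -> 270
LT 180: heading 270 -> 90
PD: pen down
FD 12.3: (4.1,0) -> (4.1,12.3) [heading=90, draw]
RT 180: heading 90 -> 270
PD: pen down
PD: pen down
BK 13.8: (4.1,12.3) -> (4.1,26.1) [heading=270, draw]
LT 135: heading 270 -> 45
FD 7.1: (4.1,26.1) -> (9.12,31.12) [heading=45, draw]
Final: pos=(9.12,31.12), heading=45, 4 segment(s) drawn

Start position: (0, 0)
Final position: (9.12, 31.12)
Distance = 32.429; >= 1e-6 -> NOT closed

Answer: no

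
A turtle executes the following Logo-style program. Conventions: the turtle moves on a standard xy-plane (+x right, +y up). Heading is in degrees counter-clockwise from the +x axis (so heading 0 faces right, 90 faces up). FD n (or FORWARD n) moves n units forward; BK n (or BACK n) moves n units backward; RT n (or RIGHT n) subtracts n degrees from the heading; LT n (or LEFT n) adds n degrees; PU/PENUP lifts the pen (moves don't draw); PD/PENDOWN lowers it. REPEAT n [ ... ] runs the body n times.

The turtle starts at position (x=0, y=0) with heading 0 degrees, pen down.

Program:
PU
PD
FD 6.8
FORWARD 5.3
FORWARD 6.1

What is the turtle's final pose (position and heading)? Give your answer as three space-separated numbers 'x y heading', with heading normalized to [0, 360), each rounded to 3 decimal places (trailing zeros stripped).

Answer: 18.2 0 0

Derivation:
Executing turtle program step by step:
Start: pos=(0,0), heading=0, pen down
PU: pen up
PD: pen down
FD 6.8: (0,0) -> (6.8,0) [heading=0, draw]
FD 5.3: (6.8,0) -> (12.1,0) [heading=0, draw]
FD 6.1: (12.1,0) -> (18.2,0) [heading=0, draw]
Final: pos=(18.2,0), heading=0, 3 segment(s) drawn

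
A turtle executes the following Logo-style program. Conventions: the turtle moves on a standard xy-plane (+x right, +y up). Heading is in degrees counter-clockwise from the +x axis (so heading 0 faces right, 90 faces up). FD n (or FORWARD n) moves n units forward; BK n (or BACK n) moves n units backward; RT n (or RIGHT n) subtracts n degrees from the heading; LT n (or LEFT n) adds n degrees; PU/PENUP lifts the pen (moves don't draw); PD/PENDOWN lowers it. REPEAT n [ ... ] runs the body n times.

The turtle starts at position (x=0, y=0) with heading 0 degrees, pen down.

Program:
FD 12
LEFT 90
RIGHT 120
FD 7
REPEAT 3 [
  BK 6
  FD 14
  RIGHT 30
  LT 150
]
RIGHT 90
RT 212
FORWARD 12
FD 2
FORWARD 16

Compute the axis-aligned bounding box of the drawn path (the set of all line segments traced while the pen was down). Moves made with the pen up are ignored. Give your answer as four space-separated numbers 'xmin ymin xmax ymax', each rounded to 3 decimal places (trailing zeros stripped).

Executing turtle program step by step:
Start: pos=(0,0), heading=0, pen down
FD 12: (0,0) -> (12,0) [heading=0, draw]
LT 90: heading 0 -> 90
RT 120: heading 90 -> 330
FD 7: (12,0) -> (18.062,-3.5) [heading=330, draw]
REPEAT 3 [
  -- iteration 1/3 --
  BK 6: (18.062,-3.5) -> (12.866,-0.5) [heading=330, draw]
  FD 14: (12.866,-0.5) -> (24.99,-7.5) [heading=330, draw]
  RT 30: heading 330 -> 300
  LT 150: heading 300 -> 90
  -- iteration 2/3 --
  BK 6: (24.99,-7.5) -> (24.99,-13.5) [heading=90, draw]
  FD 14: (24.99,-13.5) -> (24.99,0.5) [heading=90, draw]
  RT 30: heading 90 -> 60
  LT 150: heading 60 -> 210
  -- iteration 3/3 --
  BK 6: (24.99,0.5) -> (30.187,3.5) [heading=210, draw]
  FD 14: (30.187,3.5) -> (18.062,-3.5) [heading=210, draw]
  RT 30: heading 210 -> 180
  LT 150: heading 180 -> 330
]
RT 90: heading 330 -> 240
RT 212: heading 240 -> 28
FD 12: (18.062,-3.5) -> (28.658,2.134) [heading=28, draw]
FD 2: (28.658,2.134) -> (30.423,3.073) [heading=28, draw]
FD 16: (30.423,3.073) -> (44.551,10.584) [heading=28, draw]
Final: pos=(44.551,10.584), heading=28, 11 segment(s) drawn

Segment endpoints: x in {0, 12, 12.866, 18.062, 24.99, 28.658, 30.187, 30.423, 44.551}, y in {-13.5, -7.5, -3.5, -3.5, -0.5, 0, 0.5, 2.134, 3.073, 3.5, 10.584}
xmin=0, ymin=-13.5, xmax=44.551, ymax=10.584

Answer: 0 -13.5 44.551 10.584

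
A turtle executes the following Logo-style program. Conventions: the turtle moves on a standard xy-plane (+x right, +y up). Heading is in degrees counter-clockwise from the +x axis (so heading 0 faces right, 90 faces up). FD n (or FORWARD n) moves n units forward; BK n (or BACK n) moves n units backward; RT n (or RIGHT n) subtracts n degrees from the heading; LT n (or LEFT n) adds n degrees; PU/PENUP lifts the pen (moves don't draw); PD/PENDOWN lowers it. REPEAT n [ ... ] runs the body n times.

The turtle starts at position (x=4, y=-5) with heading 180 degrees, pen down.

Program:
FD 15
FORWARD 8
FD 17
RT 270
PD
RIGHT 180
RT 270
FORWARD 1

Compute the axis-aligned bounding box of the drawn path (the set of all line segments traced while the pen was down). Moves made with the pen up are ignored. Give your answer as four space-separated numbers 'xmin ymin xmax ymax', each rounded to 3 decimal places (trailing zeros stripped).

Answer: -37 -5 4 -5

Derivation:
Executing turtle program step by step:
Start: pos=(4,-5), heading=180, pen down
FD 15: (4,-5) -> (-11,-5) [heading=180, draw]
FD 8: (-11,-5) -> (-19,-5) [heading=180, draw]
FD 17: (-19,-5) -> (-36,-5) [heading=180, draw]
RT 270: heading 180 -> 270
PD: pen down
RT 180: heading 270 -> 90
RT 270: heading 90 -> 180
FD 1: (-36,-5) -> (-37,-5) [heading=180, draw]
Final: pos=(-37,-5), heading=180, 4 segment(s) drawn

Segment endpoints: x in {-37, -36, -19, -11, 4}, y in {-5, -5, -5, -5}
xmin=-37, ymin=-5, xmax=4, ymax=-5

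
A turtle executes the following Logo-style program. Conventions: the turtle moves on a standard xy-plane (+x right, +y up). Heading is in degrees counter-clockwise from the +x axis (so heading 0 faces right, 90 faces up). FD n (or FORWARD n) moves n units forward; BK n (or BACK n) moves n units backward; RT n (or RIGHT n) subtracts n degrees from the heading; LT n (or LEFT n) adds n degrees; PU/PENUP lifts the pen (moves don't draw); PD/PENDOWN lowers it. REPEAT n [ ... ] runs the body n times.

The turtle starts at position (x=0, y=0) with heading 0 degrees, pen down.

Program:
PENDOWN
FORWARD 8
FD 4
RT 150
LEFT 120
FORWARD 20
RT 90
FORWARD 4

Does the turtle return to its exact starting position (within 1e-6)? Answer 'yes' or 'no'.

Answer: no

Derivation:
Executing turtle program step by step:
Start: pos=(0,0), heading=0, pen down
PD: pen down
FD 8: (0,0) -> (8,0) [heading=0, draw]
FD 4: (8,0) -> (12,0) [heading=0, draw]
RT 150: heading 0 -> 210
LT 120: heading 210 -> 330
FD 20: (12,0) -> (29.321,-10) [heading=330, draw]
RT 90: heading 330 -> 240
FD 4: (29.321,-10) -> (27.321,-13.464) [heading=240, draw]
Final: pos=(27.321,-13.464), heading=240, 4 segment(s) drawn

Start position: (0, 0)
Final position: (27.321, -13.464)
Distance = 30.458; >= 1e-6 -> NOT closed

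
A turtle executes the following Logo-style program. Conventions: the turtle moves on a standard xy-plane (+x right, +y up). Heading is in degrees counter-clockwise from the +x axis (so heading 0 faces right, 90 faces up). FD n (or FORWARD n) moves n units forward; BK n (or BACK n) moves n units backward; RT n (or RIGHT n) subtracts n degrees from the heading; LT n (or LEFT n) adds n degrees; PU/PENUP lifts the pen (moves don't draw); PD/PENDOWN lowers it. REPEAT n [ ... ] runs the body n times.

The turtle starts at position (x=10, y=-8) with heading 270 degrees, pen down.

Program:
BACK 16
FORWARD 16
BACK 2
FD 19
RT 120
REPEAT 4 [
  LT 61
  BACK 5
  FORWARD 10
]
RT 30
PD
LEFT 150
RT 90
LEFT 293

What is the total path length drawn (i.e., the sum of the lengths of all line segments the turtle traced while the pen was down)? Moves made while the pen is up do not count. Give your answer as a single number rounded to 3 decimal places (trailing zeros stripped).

Executing turtle program step by step:
Start: pos=(10,-8), heading=270, pen down
BK 16: (10,-8) -> (10,8) [heading=270, draw]
FD 16: (10,8) -> (10,-8) [heading=270, draw]
BK 2: (10,-8) -> (10,-6) [heading=270, draw]
FD 19: (10,-6) -> (10,-25) [heading=270, draw]
RT 120: heading 270 -> 150
REPEAT 4 [
  -- iteration 1/4 --
  LT 61: heading 150 -> 211
  BK 5: (10,-25) -> (14.286,-22.425) [heading=211, draw]
  FD 10: (14.286,-22.425) -> (5.714,-27.575) [heading=211, draw]
  -- iteration 2/4 --
  LT 61: heading 211 -> 272
  BK 5: (5.714,-27.575) -> (5.54,-22.578) [heading=272, draw]
  FD 10: (5.54,-22.578) -> (5.889,-32.572) [heading=272, draw]
  -- iteration 3/4 --
  LT 61: heading 272 -> 333
  BK 5: (5.889,-32.572) -> (1.434,-30.302) [heading=333, draw]
  FD 10: (1.434,-30.302) -> (10.344,-34.842) [heading=333, draw]
  -- iteration 4/4 --
  LT 61: heading 333 -> 34
  BK 5: (10.344,-34.842) -> (6.199,-37.638) [heading=34, draw]
  FD 10: (6.199,-37.638) -> (14.489,-32.046) [heading=34, draw]
]
RT 30: heading 34 -> 4
PD: pen down
LT 150: heading 4 -> 154
RT 90: heading 154 -> 64
LT 293: heading 64 -> 357
Final: pos=(14.489,-32.046), heading=357, 12 segment(s) drawn

Segment lengths:
  seg 1: (10,-8) -> (10,8), length = 16
  seg 2: (10,8) -> (10,-8), length = 16
  seg 3: (10,-8) -> (10,-6), length = 2
  seg 4: (10,-6) -> (10,-25), length = 19
  seg 5: (10,-25) -> (14.286,-22.425), length = 5
  seg 6: (14.286,-22.425) -> (5.714,-27.575), length = 10
  seg 7: (5.714,-27.575) -> (5.54,-22.578), length = 5
  seg 8: (5.54,-22.578) -> (5.889,-32.572), length = 10
  seg 9: (5.889,-32.572) -> (1.434,-30.302), length = 5
  seg 10: (1.434,-30.302) -> (10.344,-34.842), length = 10
  seg 11: (10.344,-34.842) -> (6.199,-37.638), length = 5
  seg 12: (6.199,-37.638) -> (14.489,-32.046), length = 10
Total = 113

Answer: 113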